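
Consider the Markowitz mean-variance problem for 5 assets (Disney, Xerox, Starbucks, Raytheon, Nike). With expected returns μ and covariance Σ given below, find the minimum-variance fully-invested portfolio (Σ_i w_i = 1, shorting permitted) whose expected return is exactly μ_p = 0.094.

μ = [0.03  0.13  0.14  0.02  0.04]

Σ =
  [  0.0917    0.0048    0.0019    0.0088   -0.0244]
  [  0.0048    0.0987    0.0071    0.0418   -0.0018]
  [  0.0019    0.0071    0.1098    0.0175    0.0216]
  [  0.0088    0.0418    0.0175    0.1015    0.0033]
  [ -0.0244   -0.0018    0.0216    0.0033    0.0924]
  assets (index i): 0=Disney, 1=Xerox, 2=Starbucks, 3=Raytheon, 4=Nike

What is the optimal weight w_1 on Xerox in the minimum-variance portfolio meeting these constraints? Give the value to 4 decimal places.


p=Σ⁻¹μ = [0.3671  1.5021  1.2203  -0.6735  0.2979]
q=Σ⁻¹𝟙 = [13.5043  7.5412  5.1119  4.2656  13.1882]
a=μᵀp=0.375581  b=𝟙ᵀp=2.713995  c=𝟙ᵀq=43.611193  D=ac−b²=9.013746
λ₁=(c·0.094−b)/D = (43.611193·0.094−2.713995)/9.013746 = 0.153705
λ₂=(a−b·0.094)/D = (0.375581−2.713995·0.094)/9.013746 = 0.013365
w* = 0.153705·p + 0.013365·q:
  w_0 = 0.153705·0.3671 + 0.013365·13.5043 = 0.2369  (Disney)
  w_1 = 0.153705·1.5021 + 0.013365·7.5412 = 0.3317  (Xerox)
  w_2 = 0.153705·1.2203 + 0.013365·5.1119 = 0.2559  (Starbucks)
  w_3 = 0.153705·-0.6735 + 0.013365·4.2656 = -0.0465  (Raytheon)
  w_4 = 0.153705·0.2979 + 0.013365·13.1882 = 0.2220  (Nike)
Σw_i=1.0000  μᵀw=0.0940
σ²=wᵀΣw=λ₁·μ_p+λ₂ = 0.153705·0.094 + 0.013365 = 0.027813 ≈ 0.0278

0.3317


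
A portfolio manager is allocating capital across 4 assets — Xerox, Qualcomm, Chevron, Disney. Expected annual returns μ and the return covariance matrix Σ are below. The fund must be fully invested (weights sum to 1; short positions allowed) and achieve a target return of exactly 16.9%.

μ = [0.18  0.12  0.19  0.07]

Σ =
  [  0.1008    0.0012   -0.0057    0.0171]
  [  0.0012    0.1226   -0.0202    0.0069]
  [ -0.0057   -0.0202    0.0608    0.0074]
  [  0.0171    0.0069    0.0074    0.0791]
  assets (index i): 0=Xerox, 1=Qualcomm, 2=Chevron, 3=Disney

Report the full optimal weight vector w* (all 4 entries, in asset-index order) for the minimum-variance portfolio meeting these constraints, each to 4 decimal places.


x=Σ⁻¹μ = [1.9919  1.5957  3.8473  -0.0448]
y=Σ⁻¹𝟙 = [9.6112  10.9286  20.0377  7.7366]
a=μᵀx=1.277884  b=𝟙ᵀx=7.390158  c=𝟙ᵀy=48.313999  D=ac−b²=7.125261
λ₁=(c·0.169−b)/D = (48.313999·0.169−7.390158)/7.125261 = 0.108755
λ₂=(a−b·0.169)/D = (1.277884−7.390158·0.169)/7.125261 = 0.004063
w* = 0.108755·x + 0.004063·y:
  w_0 = 0.108755·1.9919 + 0.004063·9.6112 = 0.2557  (Xerox)
  w_1 = 0.108755·1.5957 + 0.004063·10.9286 = 0.2179  (Qualcomm)
  w_2 = 0.108755·3.8473 + 0.004063·20.0377 = 0.4998  (Chevron)
  w_3 = 0.108755·-0.0448 + 0.004063·7.7366 = 0.0266  (Disney)
Σw_i=1.0000  μᵀw=0.1690
σ²=wᵀΣw=λ₁·μ_p+λ₂ = 0.108755·0.169 + 0.004063 = 0.022442 ≈ 0.0224

0.2557  0.2179  0.4998  0.0266


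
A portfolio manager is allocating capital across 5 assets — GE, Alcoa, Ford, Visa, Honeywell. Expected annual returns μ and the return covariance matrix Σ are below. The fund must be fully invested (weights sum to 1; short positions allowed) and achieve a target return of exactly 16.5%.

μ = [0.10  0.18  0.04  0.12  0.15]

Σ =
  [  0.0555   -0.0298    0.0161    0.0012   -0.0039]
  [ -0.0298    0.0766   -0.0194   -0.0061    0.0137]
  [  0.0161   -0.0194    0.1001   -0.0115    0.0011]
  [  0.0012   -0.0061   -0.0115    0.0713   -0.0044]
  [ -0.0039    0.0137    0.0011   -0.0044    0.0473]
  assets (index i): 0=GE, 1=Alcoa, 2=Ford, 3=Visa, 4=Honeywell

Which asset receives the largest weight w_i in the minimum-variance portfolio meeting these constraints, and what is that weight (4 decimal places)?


Alcoa (0.4299)

u=Σ⁻¹μ = [3.7019  3.6911  0.7457  2.2170  2.5963]
v=Σ⁻¹𝟙 = [29.1758  25.8811  12.2819  18.8103  17.5152]
a=μᵀu=1.719894  b=𝟙ᵀu=12.951959  c=𝟙ᵀv=103.664184  D=ac−b²=10.538126
λ₁=(c·0.165−b)/D = (103.664184·0.165−12.951959)/10.538126 = 0.394058
λ₂=(a−b·0.165)/D = (1.719894−12.951959·0.165)/10.538126 = -0.039588
w* = 0.394058·u + -0.039588·v:
  w_0 = 0.394058·3.7019 + -0.039588·29.1758 = 0.3037  (GE)
  w_1 = 0.394058·3.6911 + -0.039588·25.8811 = 0.4299  (Alcoa)
  w_2 = 0.394058·0.7457 + -0.039588·12.2819 = -0.1924  (Ford)
  w_3 = 0.394058·2.2170 + -0.039588·18.8103 = 0.1290  (Visa)
  w_4 = 0.394058·2.5963 + -0.039588·17.5152 = 0.3297  (Honeywell)
Σw_i=1.0000  μᵀw=0.1650
σ²=wᵀΣw=λ₁·μ_p+λ₂ = 0.394058·0.165 + -0.039588 = 0.025432 ≈ 0.0254


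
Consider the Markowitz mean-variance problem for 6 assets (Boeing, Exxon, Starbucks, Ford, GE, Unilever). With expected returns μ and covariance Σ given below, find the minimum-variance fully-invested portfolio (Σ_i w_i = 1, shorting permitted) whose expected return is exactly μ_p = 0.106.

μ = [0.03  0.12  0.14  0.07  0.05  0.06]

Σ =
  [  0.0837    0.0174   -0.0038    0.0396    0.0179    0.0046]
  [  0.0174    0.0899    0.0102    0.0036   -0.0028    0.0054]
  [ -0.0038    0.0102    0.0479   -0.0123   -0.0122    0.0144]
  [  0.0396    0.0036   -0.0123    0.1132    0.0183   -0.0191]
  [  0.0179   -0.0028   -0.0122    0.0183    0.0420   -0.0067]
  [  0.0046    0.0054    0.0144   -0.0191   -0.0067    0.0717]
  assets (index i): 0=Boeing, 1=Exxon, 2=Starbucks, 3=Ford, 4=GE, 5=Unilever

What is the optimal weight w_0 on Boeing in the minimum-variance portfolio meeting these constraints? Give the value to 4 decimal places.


-0.0928

g=Σ⁻¹μ = [-0.6503  1.0877  3.2518  0.9115  2.1817  0.5902]
h=Σ⁻¹𝟙 = [0.1860  8.0312  24.9859  8.6593  29.8900  13.4119]
a=μᵀg=0.774582  b=𝟙ᵀg=7.372709  c=𝟙ᵀh=85.164274  D=ac−b²=11.609893
λ₁=(c·0.106−b)/D = (85.164274·0.106−7.372709)/11.609893 = 0.142525
λ₂=(a−b·0.106)/D = (0.774582−7.372709·0.106)/11.609893 = -0.000596
w* = 0.142525·g + -0.000596·h:
  w_0 = 0.142525·-0.6503 + -0.000596·0.1860 = -0.0928  (Boeing)
  w_1 = 0.142525·1.0877 + -0.000596·8.0312 = 0.1502  (Exxon)
  w_2 = 0.142525·3.2518 + -0.000596·24.9859 = 0.4486  (Starbucks)
  w_3 = 0.142525·0.9115 + -0.000596·8.6593 = 0.1247  (Ford)
  w_4 = 0.142525·2.1817 + -0.000596·29.8900 = 0.2931  (GE)
  w_5 = 0.142525·0.5902 + -0.000596·13.4119 = 0.0761  (Unilever)
Σw_i=1.0000  μᵀw=0.1060
σ²=wᵀΣw=λ₁·μ_p+λ₂ = 0.142525·0.106 + -0.000596 = 0.014511 ≈ 0.0145


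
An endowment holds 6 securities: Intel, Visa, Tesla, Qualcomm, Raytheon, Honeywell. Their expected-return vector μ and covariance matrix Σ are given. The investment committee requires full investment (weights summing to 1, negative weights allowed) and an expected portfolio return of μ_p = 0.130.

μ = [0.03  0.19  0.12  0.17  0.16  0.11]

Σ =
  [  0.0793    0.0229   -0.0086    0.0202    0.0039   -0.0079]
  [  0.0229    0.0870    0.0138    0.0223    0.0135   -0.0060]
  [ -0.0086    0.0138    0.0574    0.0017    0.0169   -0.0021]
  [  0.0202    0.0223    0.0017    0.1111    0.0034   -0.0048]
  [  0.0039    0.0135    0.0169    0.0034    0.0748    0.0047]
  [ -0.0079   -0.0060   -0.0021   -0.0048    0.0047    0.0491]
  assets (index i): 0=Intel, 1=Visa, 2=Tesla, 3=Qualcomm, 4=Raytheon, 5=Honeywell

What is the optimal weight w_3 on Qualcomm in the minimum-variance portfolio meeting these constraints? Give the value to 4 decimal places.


0.1247

x=Σ⁻¹μ = [-0.0880  1.6340  1.3458  1.2640  1.3314  2.4795]
y=Σ⁻¹𝟙 = [13.7594  4.2099  17.3357  6.2299  6.1931  23.8525]
a=μᵀx=1.169969  b=𝟙ᵀx=7.966704  c=𝟙ᵀy=71.580525  D=ac−b²=20.278588
λ₁=(c·0.130−b)/D = (71.580525·0.130−7.966704)/20.278588 = 0.066019
λ₂=(a−b·0.130)/D = (1.169969−7.966704·0.130)/20.278588 = 0.006623
w* = 0.066019·x + 0.006623·y:
  w_0 = 0.066019·-0.0880 + 0.006623·13.7594 = 0.0853  (Intel)
  w_1 = 0.066019·1.6340 + 0.006623·4.2099 = 0.1358  (Visa)
  w_2 = 0.066019·1.3458 + 0.006623·17.3357 = 0.2037  (Tesla)
  w_3 = 0.066019·1.2640 + 0.006623·6.2299 = 0.1247  (Qualcomm)
  w_4 = 0.066019·1.3314 + 0.006623·6.1931 = 0.1289  (Raytheon)
  w_5 = 0.066019·2.4795 + 0.006623·23.8525 = 0.3217  (Honeywell)
Σw_i=1.0000  μᵀw=0.1300
σ²=wᵀΣw=λ₁·μ_p+λ₂ = 0.066019·0.130 + 0.006623 = 0.015205 ≈ 0.0152


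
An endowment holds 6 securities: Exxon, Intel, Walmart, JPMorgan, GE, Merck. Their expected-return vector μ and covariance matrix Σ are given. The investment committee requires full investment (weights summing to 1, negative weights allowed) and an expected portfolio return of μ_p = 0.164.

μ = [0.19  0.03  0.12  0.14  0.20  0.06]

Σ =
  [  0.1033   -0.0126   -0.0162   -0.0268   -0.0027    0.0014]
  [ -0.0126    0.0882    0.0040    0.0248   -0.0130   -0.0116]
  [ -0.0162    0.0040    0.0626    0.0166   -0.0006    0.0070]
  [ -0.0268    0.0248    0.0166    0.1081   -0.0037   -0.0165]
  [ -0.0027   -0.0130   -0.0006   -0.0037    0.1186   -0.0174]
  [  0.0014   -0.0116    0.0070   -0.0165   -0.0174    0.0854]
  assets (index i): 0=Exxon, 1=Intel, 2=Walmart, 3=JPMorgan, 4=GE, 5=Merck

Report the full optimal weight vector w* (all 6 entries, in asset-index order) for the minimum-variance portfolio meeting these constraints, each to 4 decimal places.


g=Σ⁻¹μ = [2.7284  0.6176  1.9737  1.8044  2.0809  1.3526]
h=Σ⁻¹𝟙 = [16.6657  14.1691  14.7172  10.9157  13.2685  16.9671]
a=μᵀg=1.523708  b=𝟙ᵀg=10.557538  c=𝟙ᵀh=86.703307  D=ac−b²=20.648873
λ₁=(c·0.164−b)/D = (86.703307·0.164−10.557538)/20.648873 = 0.177337
λ₂=(a−b·0.164)/D = (1.523708−10.557538·0.164)/20.648873 = -0.010060
w* = 0.177337·g + -0.010060·h:
  w_0 = 0.177337·2.7284 + -0.010060·16.6657 = 0.3162  (Exxon)
  w_1 = 0.177337·0.6176 + -0.010060·14.1691 = -0.0330  (Intel)
  w_2 = 0.177337·1.9737 + -0.010060·14.7172 = 0.2020  (Walmart)
  w_3 = 0.177337·1.8044 + -0.010060·10.9157 = 0.2102  (JPMorgan)
  w_4 = 0.177337·2.0809 + -0.010060·13.2685 = 0.2355  (GE)
  w_5 = 0.177337·1.3526 + -0.010060·16.9671 = 0.0692  (Merck)
Σw_i=1.0000  μᵀw=0.1640
σ²=wᵀΣw=λ₁·μ_p+λ₂ = 0.177337·0.164 + -0.010060 = 0.019023 ≈ 0.0190

0.3162  -0.0330  0.2020  0.2102  0.2355  0.0692


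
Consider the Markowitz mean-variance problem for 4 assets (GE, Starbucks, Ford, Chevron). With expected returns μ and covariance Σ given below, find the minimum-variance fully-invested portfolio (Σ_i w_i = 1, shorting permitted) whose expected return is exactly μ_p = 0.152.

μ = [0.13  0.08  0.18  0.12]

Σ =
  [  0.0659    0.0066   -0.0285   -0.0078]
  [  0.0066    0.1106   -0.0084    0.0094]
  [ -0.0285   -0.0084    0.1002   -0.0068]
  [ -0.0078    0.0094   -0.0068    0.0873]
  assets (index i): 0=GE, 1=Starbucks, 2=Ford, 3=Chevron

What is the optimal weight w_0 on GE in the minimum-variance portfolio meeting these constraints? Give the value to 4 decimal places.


p=Σ⁻¹μ = [3.4031  0.5867  2.9387  1.8444]
q=Σ⁻¹𝟙 = [24.0477  7.8000  18.4375  14.1996]
a=μᵀp=1.239637  b=𝟙ᵀp=8.772914  c=𝟙ᵀq=64.484898  D=ac−b²=2.973829
λ₁=(c·0.152−b)/D = (64.484898·0.152−8.772914)/2.973829 = 0.345948
λ₂=(a−b·0.152)/D = (1.239637−8.772914·0.152)/2.973829 = -0.031557
w* = 0.345948·p + -0.031557·q:
  w_0 = 0.345948·3.4031 + -0.031557·24.0477 = 0.4184  (GE)
  w_1 = 0.345948·0.5867 + -0.031557·7.8000 = -0.0432  (Starbucks)
  w_2 = 0.345948·2.9387 + -0.031557·18.4375 = 0.4348  (Ford)
  w_3 = 0.345948·1.8444 + -0.031557·14.1996 = 0.1900  (Chevron)
Σw_i=1.0000  μᵀw=0.1520
σ²=wᵀΣw=λ₁·μ_p+λ₂ = 0.345948·0.152 + -0.031557 = 0.021027 ≈ 0.0210

0.4184


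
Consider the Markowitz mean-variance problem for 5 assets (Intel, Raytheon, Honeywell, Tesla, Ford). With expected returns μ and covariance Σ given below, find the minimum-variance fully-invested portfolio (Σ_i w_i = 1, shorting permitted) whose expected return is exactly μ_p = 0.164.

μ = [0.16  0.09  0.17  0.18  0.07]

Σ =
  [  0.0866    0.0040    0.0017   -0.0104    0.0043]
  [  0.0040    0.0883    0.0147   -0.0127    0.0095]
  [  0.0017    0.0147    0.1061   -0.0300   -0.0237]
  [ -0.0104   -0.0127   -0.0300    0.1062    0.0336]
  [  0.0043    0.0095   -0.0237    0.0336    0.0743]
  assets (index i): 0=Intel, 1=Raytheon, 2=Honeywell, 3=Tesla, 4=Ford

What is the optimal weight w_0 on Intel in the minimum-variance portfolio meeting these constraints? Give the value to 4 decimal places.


p=Σ⁻¹μ = [2.0553  0.8933  2.2254  2.5472  0.2669]
q=Σ⁻¹𝟙 = [11.8060  9.1332  13.7697  12.2439  10.4632]
a=μᵀp=1.264745  b=𝟙ᵀp=7.988130  c=𝟙ᵀq=57.416029  D=ac−b²=8.806422
λ₁=(c·0.164−b)/D = (57.416029·0.164−7.988130)/8.806422 = 0.162166
λ₂=(a−b·0.164)/D = (1.264745−7.988130·0.164)/8.806422 = -0.005145
w* = 0.162166·p + -0.005145·q:
  w_0 = 0.162166·2.0553 + -0.005145·11.8060 = 0.2726  (Intel)
  w_1 = 0.162166·0.8933 + -0.005145·9.1332 = 0.0979  (Raytheon)
  w_2 = 0.162166·2.2254 + -0.005145·13.7697 = 0.2900  (Honeywell)
  w_3 = 0.162166·2.5472 + -0.005145·12.2439 = 0.3501  (Tesla)
  w_4 = 0.162166·0.2669 + -0.005145·10.4632 = -0.0105  (Ford)
Σw_i=1.0000  μᵀw=0.1640
σ²=wᵀΣw=λ₁·μ_p+λ₂ = 0.162166·0.164 + -0.005145 = 0.021450 ≈ 0.0215

0.2726


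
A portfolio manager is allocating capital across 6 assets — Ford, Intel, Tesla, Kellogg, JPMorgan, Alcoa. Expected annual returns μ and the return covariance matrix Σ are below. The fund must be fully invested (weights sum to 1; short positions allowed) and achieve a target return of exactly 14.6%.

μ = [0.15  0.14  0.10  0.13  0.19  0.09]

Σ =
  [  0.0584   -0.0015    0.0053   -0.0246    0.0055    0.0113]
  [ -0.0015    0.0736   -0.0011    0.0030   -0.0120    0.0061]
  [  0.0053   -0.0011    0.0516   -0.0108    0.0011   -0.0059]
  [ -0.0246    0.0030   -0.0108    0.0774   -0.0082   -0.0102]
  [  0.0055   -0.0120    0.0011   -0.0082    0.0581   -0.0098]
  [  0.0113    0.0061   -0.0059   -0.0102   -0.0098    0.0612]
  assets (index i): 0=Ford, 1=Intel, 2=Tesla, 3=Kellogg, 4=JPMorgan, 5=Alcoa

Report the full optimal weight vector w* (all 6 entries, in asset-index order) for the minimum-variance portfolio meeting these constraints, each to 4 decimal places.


g=Σ⁻¹μ = [3.1124  2.3734  2.6023  3.6886  4.3108  2.2153]
h=Σ⁻¹𝟙 = [20.2582  15.5899  25.4861  27.9743  25.7387  22.2864]
a=μᵀg=2.557300  b=𝟙ᵀg=18.302710  c=𝟙ᵀh=137.333554  D=ac−b²=16.213923
λ₁=(c·0.146−b)/D = (137.333554·0.146−18.302710)/16.213923 = 0.107808
λ₂=(a−b·0.146)/D = (2.557300−18.302710·0.146)/16.213923 = -0.007086
w* = 0.107808·g + -0.007086·h:
  w_0 = 0.107808·3.1124 + -0.007086·20.2582 = 0.1920  (Ford)
  w_1 = 0.107808·2.3734 + -0.007086·15.5899 = 0.1454  (Intel)
  w_2 = 0.107808·2.6023 + -0.007086·25.4861 = 0.1000  (Tesla)
  w_3 = 0.107808·3.6886 + -0.007086·27.9743 = 0.1994  (Kellogg)
  w_4 = 0.107808·4.3108 + -0.007086·25.7387 = 0.2823  (JPMorgan)
  w_5 = 0.107808·2.2153 + -0.007086·22.2864 = 0.0809  (Alcoa)
Σw_i=1.0000  μᵀw=0.1460
σ²=wᵀΣw=λ₁·μ_p+λ₂ = 0.107808·0.146 + -0.007086 = 0.008654 ≈ 0.0087

0.1920  0.1454  0.1000  0.1994  0.2823  0.0809


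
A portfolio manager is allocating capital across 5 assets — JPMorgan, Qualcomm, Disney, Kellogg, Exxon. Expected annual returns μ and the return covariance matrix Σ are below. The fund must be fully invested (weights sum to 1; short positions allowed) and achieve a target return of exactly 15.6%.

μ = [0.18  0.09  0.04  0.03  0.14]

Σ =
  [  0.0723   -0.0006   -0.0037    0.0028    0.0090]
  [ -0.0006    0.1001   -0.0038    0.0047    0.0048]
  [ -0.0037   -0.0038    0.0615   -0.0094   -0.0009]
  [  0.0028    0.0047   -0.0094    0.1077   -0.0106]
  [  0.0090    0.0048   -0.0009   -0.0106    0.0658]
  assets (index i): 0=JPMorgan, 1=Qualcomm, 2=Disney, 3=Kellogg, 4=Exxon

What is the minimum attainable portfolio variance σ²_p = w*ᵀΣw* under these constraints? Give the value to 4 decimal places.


0.0339

p=Σ⁻¹μ = [2.2986  0.8395  0.9354  0.4445  1.8364]
q=Σ⁻¹𝟙 = [12.6014  9.5437  19.6184  11.7231  14.9346]
a=μᵀp=0.797159  b=𝟙ᵀp=6.354456  c=𝟙ᵀq=68.421203  D=ac−b²=14.163431
λ₁=(c·0.156−b)/D = (68.421203·0.156−6.354456)/14.163431 = 0.304958
λ₂=(a−b·0.156)/D = (0.797159−6.354456·0.156)/14.163431 = -0.013707
w* = 0.304958·p + -0.013707·q:
  w_0 = 0.304958·2.2986 + -0.013707·12.6014 = 0.5283  (JPMorgan)
  w_1 = 0.304958·0.8395 + -0.013707·9.5437 = 0.1252  (Qualcomm)
  w_2 = 0.304958·0.9354 + -0.013707·19.6184 = 0.0163  (Disney)
  w_3 = 0.304958·0.4445 + -0.013707·11.7231 = -0.0251  (Kellogg)
  w_4 = 0.304958·1.8364 + -0.013707·14.9346 = 0.3553  (Exxon)
Σw_i=1.0000  μᵀw=0.1560
σ²=wᵀΣw=λ₁·μ_p+λ₂ = 0.304958·0.156 + -0.013707 = 0.033867 ≈ 0.0339


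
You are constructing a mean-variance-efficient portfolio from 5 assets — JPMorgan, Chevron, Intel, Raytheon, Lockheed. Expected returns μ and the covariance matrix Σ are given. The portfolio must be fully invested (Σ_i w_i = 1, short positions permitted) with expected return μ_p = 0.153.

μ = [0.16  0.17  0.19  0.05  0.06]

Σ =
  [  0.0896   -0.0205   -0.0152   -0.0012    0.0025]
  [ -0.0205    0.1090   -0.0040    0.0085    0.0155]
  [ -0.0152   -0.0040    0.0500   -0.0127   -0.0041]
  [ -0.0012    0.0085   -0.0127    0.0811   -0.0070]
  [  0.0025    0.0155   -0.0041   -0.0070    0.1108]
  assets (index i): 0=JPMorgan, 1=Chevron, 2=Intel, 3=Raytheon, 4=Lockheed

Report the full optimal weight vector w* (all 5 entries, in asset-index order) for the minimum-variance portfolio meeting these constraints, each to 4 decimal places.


0.2427  0.1595  0.4040  0.1349  0.0588

g=Σ⁻¹μ = [3.1935  2.1907  5.3136  1.3044  0.4420]
h=Σ⁻¹𝟙 = [19.1148  11.2751  31.8480  17.2201  9.2831]
a=μᵀg=1.984705  b=𝟙ᵀg=12.444253  c=𝟙ᵀh=88.741140  D=ac−b²=21.265573
λ₁=(c·0.153−b)/D = (88.741140·0.153−12.444253)/21.265573 = 0.053285
λ₂=(a−b·0.153)/D = (1.984705−12.444253·0.153)/21.265573 = 0.003796
w* = 0.053285·g + 0.003796·h:
  w_0 = 0.053285·3.1935 + 0.003796·19.1148 = 0.2427  (JPMorgan)
  w_1 = 0.053285·2.1907 + 0.003796·11.2751 = 0.1595  (Chevron)
  w_2 = 0.053285·5.3136 + 0.003796·31.8480 = 0.4040  (Intel)
  w_3 = 0.053285·1.3044 + 0.003796·17.2201 = 0.1349  (Raytheon)
  w_4 = 0.053285·0.4420 + 0.003796·9.2831 = 0.0588  (Lockheed)
Σw_i=1.0000  μᵀw=0.1530
σ²=wᵀΣw=λ₁·μ_p+λ₂ = 0.053285·0.153 + 0.003796 = 0.011949 ≈ 0.0119


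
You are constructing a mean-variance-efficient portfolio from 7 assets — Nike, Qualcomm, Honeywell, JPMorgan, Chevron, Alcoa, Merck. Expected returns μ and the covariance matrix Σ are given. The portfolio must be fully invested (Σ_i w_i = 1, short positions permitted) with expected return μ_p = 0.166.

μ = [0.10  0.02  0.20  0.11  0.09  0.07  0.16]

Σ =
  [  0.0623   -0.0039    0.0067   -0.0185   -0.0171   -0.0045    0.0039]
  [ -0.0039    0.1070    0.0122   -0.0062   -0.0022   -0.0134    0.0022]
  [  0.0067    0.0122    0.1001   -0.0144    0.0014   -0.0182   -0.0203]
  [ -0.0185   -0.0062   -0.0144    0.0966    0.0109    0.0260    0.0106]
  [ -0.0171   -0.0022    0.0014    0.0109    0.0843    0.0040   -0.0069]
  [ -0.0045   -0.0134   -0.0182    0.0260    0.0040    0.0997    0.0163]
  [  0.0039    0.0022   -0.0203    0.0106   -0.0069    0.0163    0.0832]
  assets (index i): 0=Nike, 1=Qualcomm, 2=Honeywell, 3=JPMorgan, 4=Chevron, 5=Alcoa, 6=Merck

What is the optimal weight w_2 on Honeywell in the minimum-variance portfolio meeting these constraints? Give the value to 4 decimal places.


0.3759

p=Σ⁻¹μ = [2.0222  0.0881  2.5851  1.3727  1.4253  0.4851  2.3050]
q=Σ⁻¹𝟙 = [23.0787  10.6568  12.6802  11.8234  15.6072  9.1904  11.7370]
a=μᵀp=1.403033  b=𝟙ᵀp=10.283522  c=𝟙ᵀq=94.773762  D=ac−b²=27.219895
λ₁=(c·0.166−b)/D = (94.773762·0.166−10.283522)/27.219895 = 0.200182
λ₂=(a−b·0.166)/D = (1.403033−10.283522·0.166)/27.219895 = -0.011169
w* = 0.200182·p + -0.011169·q:
  w_0 = 0.200182·2.0222 + -0.011169·23.0787 = 0.1470  (Nike)
  w_1 = 0.200182·0.0881 + -0.011169·10.6568 = -0.1014  (Qualcomm)
  w_2 = 0.200182·2.5851 + -0.011169·12.6802 = 0.3759  (Honeywell)
  w_3 = 0.200182·1.3727 + -0.011169·11.8234 = 0.1427  (JPMorgan)
  w_4 = 0.200182·1.4253 + -0.011169·15.6072 = 0.1110  (Chevron)
  w_5 = 0.200182·0.4851 + -0.011169·9.1904 = -0.0055  (Alcoa)
  w_6 = 0.200182·2.3050 + -0.011169·11.7370 = 0.3303  (Merck)
Σw_i=1.0000  μᵀw=0.1660
σ²=wᵀΣw=λ₁·μ_p+λ₂ = 0.200182·0.166 + -0.011169 = 0.022061 ≈ 0.0221


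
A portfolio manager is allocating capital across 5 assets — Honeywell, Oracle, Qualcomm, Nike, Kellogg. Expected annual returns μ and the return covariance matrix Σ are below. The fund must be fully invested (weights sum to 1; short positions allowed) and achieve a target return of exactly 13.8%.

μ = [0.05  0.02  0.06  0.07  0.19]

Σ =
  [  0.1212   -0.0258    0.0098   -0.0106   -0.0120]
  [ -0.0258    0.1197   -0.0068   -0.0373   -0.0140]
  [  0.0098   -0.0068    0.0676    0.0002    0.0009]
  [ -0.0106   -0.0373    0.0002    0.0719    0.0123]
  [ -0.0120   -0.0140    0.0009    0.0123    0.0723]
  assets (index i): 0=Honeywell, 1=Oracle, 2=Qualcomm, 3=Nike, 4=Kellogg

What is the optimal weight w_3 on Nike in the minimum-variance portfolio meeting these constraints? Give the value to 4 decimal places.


0.0870

u=Σ⁻¹μ = [0.9700  1.1302  0.8199  1.2234  2.7895]
v=Σ⁻¹𝟙 = [15.5988  22.2038  14.4743  24.8973  16.3039]
a=μᵀu=0.735936  b=𝟙ᵀu=6.933034  c=𝟙ᵀv=93.478160  D=ac−b²=20.726940
λ₁=(c·0.138−b)/D = (93.478160·0.138−6.933034)/20.726940 = 0.287884
λ₂=(a−b·0.138)/D = (0.735936−6.933034·0.138)/20.726940 = -0.010654
w* = 0.287884·u + -0.010654·v:
  w_0 = 0.287884·0.9700 + -0.010654·15.5988 = 0.1131  (Honeywell)
  w_1 = 0.287884·1.1302 + -0.010654·22.2038 = 0.0888  (Oracle)
  w_2 = 0.287884·0.8199 + -0.010654·14.4743 = 0.0818  (Qualcomm)
  w_3 = 0.287884·1.2234 + -0.010654·24.8973 = 0.0870  (Nike)
  w_4 = 0.287884·2.7895 + -0.010654·16.3039 = 0.6293  (Kellogg)
Σw_i=1.0000  μᵀw=0.1380
σ²=wᵀΣw=λ₁·μ_p+λ₂ = 0.287884·0.138 + -0.010654 = 0.029074 ≈ 0.0291


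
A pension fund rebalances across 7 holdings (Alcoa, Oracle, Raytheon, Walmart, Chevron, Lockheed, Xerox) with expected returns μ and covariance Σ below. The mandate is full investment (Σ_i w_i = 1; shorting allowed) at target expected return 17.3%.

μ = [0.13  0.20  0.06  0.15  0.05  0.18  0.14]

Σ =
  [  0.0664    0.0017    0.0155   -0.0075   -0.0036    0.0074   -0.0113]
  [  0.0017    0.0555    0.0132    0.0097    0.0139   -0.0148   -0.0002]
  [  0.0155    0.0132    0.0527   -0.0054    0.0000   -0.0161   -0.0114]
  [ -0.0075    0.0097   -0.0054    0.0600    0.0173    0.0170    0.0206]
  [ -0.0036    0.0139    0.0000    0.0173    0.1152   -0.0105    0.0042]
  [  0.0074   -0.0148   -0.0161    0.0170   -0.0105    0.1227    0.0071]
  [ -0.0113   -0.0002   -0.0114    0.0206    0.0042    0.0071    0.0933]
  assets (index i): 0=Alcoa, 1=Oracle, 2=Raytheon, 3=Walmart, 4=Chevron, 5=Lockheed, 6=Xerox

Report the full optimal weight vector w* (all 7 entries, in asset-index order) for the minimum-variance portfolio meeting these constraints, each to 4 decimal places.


0.1952  0.4090  0.0025  0.1265  -0.0310  0.1638  0.1340

p=Σ⁻¹μ = [1.9318  3.6227  0.5890  1.2822  -0.0407  1.6020  1.4111]
q=Σ⁻¹𝟙 = [12.6404  12.6450  18.5596  9.1908  6.6618  9.9820  11.4551]
a=μᵀp=1.687214  b=𝟙ᵀp=10.398015  c=𝟙ᵀq=81.134664  D=ac−b²=28.772840
λ₁=(c·0.173−b)/D = (81.134664·0.173−10.398015)/28.772840 = 0.126448
λ₂=(a−b·0.173)/D = (1.687214−10.398015·0.173)/28.772840 = -0.003880
w* = 0.126448·p + -0.003880·q:
  w_0 = 0.126448·1.9318 + -0.003880·12.6404 = 0.1952  (Alcoa)
  w_1 = 0.126448·3.6227 + -0.003880·12.6450 = 0.4090  (Oracle)
  w_2 = 0.126448·0.5890 + -0.003880·18.5596 = 0.0025  (Raytheon)
  w_3 = 0.126448·1.2822 + -0.003880·9.1908 = 0.1265  (Walmart)
  w_4 = 0.126448·-0.0407 + -0.003880·6.6618 = -0.0310  (Chevron)
  w_5 = 0.126448·1.6020 + -0.003880·9.9820 = 0.1638  (Lockheed)
  w_6 = 0.126448·1.4111 + -0.003880·11.4551 = 0.1340  (Xerox)
Σw_i=1.0000  μᵀw=0.1730
σ²=wᵀΣw=λ₁·μ_p+λ₂ = 0.126448·0.173 + -0.003880 = 0.017995 ≈ 0.0180


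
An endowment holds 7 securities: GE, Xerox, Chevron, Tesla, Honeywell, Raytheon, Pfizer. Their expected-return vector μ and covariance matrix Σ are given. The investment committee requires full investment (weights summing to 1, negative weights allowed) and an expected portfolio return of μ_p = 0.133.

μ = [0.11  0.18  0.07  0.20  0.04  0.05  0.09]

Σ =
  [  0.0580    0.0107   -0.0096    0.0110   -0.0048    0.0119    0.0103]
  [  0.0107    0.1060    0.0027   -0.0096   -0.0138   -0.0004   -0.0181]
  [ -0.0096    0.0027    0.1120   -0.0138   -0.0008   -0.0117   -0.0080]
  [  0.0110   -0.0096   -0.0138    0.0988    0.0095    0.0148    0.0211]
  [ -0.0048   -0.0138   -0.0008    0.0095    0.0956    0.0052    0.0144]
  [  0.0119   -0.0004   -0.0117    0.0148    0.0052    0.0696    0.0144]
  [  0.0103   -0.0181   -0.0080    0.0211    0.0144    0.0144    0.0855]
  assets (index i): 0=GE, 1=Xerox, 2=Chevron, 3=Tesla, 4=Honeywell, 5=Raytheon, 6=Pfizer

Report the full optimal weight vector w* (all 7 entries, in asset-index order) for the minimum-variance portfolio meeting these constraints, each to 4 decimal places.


x=Σ⁻¹μ = [1.2034  1.9312  0.9958  1.9871  0.4393  0.0631  0.8347]
y=Σ⁻¹𝟙 = [13.1138  11.2637  12.4092  7.1632  10.3095  10.2382  8.4333]
a=μᵀx=1.042961  b=𝟙ᵀx=7.454543  c=𝟙ᵀy=72.930790  D=ac−b²=20.493731
λ₁=(c·0.133−b)/D = (72.930790·0.133−7.454543)/20.493731 = 0.109558
λ₂=(a−b·0.133)/D = (1.042961−7.454543·0.133)/20.493731 = 0.002513
w* = 0.109558·x + 0.002513·y:
  w_0 = 0.109558·1.2034 + 0.002513·13.1138 = 0.1648  (GE)
  w_1 = 0.109558·1.9312 + 0.002513·11.2637 = 0.2399  (Xerox)
  w_2 = 0.109558·0.9958 + 0.002513·12.4092 = 0.1403  (Chevron)
  w_3 = 0.109558·1.9871 + 0.002513·7.1632 = 0.2357  (Tesla)
  w_4 = 0.109558·0.4393 + 0.002513·10.3095 = 0.0740  (Honeywell)
  w_5 = 0.109558·0.0631 + 0.002513·10.2382 = 0.0326  (Raytheon)
  w_6 = 0.109558·0.8347 + 0.002513·8.4333 = 0.1126  (Pfizer)
Σw_i=1.0000  μᵀw=0.1330
σ²=wᵀΣw=λ₁·μ_p+λ₂ = 0.109558·0.133 + 0.002513 = 0.017084 ≈ 0.0171

0.1648  0.2399  0.1403  0.2357  0.0740  0.0326  0.1126


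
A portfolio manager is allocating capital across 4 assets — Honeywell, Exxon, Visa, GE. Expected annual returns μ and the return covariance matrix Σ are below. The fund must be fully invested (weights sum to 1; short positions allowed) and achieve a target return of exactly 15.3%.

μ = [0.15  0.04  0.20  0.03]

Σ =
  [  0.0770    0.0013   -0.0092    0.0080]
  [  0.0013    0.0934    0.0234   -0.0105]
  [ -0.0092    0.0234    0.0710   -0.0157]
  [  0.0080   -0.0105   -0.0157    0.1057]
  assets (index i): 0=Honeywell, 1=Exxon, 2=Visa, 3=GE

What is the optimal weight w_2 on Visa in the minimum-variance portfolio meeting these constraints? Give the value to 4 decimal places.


0.4769

x=Σ⁻¹μ = [2.2974  -0.3830  3.3673  0.5721]
y=Σ⁻¹𝟙 = [13.5414  7.8581  15.8065  11.5642]
a=μᵀx=1.019919  b=𝟙ᵀx=5.853761  c=𝟙ᵀy=48.770274  D=ac−b²=15.475186
λ₁=(c·0.153−b)/D = (48.770274·0.153−5.853761)/15.475186 = 0.103914
λ₂=(a−b·0.153)/D = (1.019919−5.853761·0.153)/15.475186 = 0.008032
w* = 0.103914·x + 0.008032·y:
  w_0 = 0.103914·2.2974 + 0.008032·13.5414 = 0.3475  (Honeywell)
  w_1 = 0.103914·-0.3830 + 0.008032·7.8581 = 0.0233  (Exxon)
  w_2 = 0.103914·3.3673 + 0.008032·15.8065 = 0.4769  (Visa)
  w_3 = 0.103914·0.5721 + 0.008032·11.5642 = 0.1523  (GE)
Σw_i=1.0000  μᵀw=0.1530
σ²=wᵀΣw=λ₁·μ_p+λ₂ = 0.103914·0.153 + 0.008032 = 0.023931 ≈ 0.0239


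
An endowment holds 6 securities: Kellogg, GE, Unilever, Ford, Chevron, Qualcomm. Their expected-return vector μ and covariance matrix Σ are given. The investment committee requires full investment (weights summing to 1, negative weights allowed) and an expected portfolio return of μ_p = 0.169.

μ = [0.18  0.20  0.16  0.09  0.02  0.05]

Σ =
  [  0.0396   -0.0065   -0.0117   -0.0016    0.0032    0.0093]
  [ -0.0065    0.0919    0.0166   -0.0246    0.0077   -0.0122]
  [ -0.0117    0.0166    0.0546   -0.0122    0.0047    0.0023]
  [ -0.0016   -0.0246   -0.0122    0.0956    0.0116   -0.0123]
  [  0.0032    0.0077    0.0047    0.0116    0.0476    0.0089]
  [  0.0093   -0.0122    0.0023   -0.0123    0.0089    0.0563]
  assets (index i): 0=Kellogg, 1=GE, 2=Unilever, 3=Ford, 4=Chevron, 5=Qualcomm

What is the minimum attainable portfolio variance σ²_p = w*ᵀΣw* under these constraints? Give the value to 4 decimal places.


x=Σ⁻¹μ = [6.1952  2.8977  4.0745  2.6745  -1.7408  1.1857]
y=Σ⁻¹𝟙 = [30.6887  16.1727  23.1167  19.7921  5.7324  18.6707]
a=μᵀx=2.611749  b=𝟙ᵀx=15.286651  c=𝟙ᵀy=114.173257  D=ac−b²=64.510195
λ₁=(c·0.169−b)/D = (114.173257·0.169−15.286651)/64.510195 = 0.062139
λ₂=(a−b·0.169)/D = (2.611749−15.286651·0.169)/64.510195 = 0.000439
w* = 0.062139·x + 0.000439·y:
  w_0 = 0.062139·6.1952 + 0.000439·30.6887 = 0.3984  (Kellogg)
  w_1 = 0.062139·2.8977 + 0.000439·16.1727 = 0.1872  (GE)
  w_2 = 0.062139·4.0745 + 0.000439·23.1167 = 0.2633  (Unilever)
  w_3 = 0.062139·2.6745 + 0.000439·19.7921 = 0.1749  (Ford)
  w_4 = 0.062139·-1.7408 + 0.000439·5.7324 = -0.1057  (Chevron)
  w_5 = 0.062139·1.1857 + 0.000439·18.6707 = 0.0819  (Qualcomm)
Σw_i=1.0000  μᵀw=0.1690
σ²=wᵀΣw=λ₁·μ_p+λ₂ = 0.062139·0.169 + 0.000439 = 0.010940 ≈ 0.0109

0.0109


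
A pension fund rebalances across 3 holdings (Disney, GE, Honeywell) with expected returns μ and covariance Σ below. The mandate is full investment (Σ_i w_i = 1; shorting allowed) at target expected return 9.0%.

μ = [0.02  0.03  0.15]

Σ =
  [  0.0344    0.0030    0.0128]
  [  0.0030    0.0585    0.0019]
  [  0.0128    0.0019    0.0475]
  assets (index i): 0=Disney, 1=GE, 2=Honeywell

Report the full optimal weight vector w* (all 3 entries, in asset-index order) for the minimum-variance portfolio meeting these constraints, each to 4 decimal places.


g=Σ⁻¹μ = [-0.6952  0.4404  3.3276]
h=Σ⁻¹𝟙 = [22.3585  15.4795  14.4084]
a=μᵀg=0.498450  b=𝟙ᵀg=3.072817  c=𝟙ᵀh=52.246418  D=ac−b²=16.600039
λ₁=(c·0.090−b)/D = (52.246418·0.090−3.072817)/16.600039 = 0.098154
λ₂=(a−b·0.090)/D = (0.498450−3.072817·0.090)/16.600039 = 0.013367
w* = 0.098154·g + 0.013367·h:
  w_0 = 0.098154·-0.6952 + 0.013367·22.3585 = 0.2306  (Disney)
  w_1 = 0.098154·0.4404 + 0.013367·15.4795 = 0.2501  (GE)
  w_2 = 0.098154·3.3276 + 0.013367·14.4084 = 0.5192  (Honeywell)
Σw_i=1.0000  μᵀw=0.0900
σ²=wᵀΣw=λ₁·μ_p+λ₂ = 0.098154·0.090 + 0.013367 = 0.022201 ≈ 0.0222

0.2306  0.2501  0.5192


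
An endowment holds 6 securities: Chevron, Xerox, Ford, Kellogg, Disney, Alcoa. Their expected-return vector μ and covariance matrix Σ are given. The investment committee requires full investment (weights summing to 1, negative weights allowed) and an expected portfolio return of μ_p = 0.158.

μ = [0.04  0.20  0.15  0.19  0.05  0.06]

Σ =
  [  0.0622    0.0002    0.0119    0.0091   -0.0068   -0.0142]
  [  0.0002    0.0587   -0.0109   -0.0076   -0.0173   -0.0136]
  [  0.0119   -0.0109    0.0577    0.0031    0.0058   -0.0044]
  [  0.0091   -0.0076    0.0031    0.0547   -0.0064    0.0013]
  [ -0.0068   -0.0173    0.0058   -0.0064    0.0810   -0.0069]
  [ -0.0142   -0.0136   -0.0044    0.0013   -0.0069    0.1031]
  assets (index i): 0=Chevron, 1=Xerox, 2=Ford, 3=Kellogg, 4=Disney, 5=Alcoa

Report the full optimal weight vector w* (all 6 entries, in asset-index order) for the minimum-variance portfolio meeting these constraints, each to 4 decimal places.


-0.0085  0.3353  0.2033  0.2599  0.1198  0.0902

g=Σ⁻¹μ = [-0.0688  5.5289  3.3425  4.2638  2.0199  1.5259]
h=Σ⁻¹𝟙 = [16.0099  34.2467  18.4398  21.5789  22.9624  18.4735]
a=μᵀg=2.607080  b=𝟙ᵀg=16.612232  c=𝟙ᵀh=131.711281  D=ac−b²=67.415622
λ₁=(c·0.158−b)/D = (131.711281·0.158−16.612232)/67.415622 = 0.062273
λ₂=(a−b·0.158)/D = (2.607080−16.612232·0.158)/67.415622 = -0.000262
w* = 0.062273·g + -0.000262·h:
  w_0 = 0.062273·-0.0688 + -0.000262·16.0099 = -0.0085  (Chevron)
  w_1 = 0.062273·5.5289 + -0.000262·34.2467 = 0.3353  (Xerox)
  w_2 = 0.062273·3.3425 + -0.000262·18.4398 = 0.2033  (Ford)
  w_3 = 0.062273·4.2638 + -0.000262·21.5789 = 0.2599  (Kellogg)
  w_4 = 0.062273·2.0199 + -0.000262·22.9624 = 0.1198  (Disney)
  w_5 = 0.062273·1.5259 + -0.000262·18.4735 = 0.0902  (Alcoa)
Σw_i=1.0000  μᵀw=0.1580
σ²=wᵀΣw=λ₁·μ_p+λ₂ = 0.062273·0.158 + -0.000262 = 0.009577 ≈ 0.0096


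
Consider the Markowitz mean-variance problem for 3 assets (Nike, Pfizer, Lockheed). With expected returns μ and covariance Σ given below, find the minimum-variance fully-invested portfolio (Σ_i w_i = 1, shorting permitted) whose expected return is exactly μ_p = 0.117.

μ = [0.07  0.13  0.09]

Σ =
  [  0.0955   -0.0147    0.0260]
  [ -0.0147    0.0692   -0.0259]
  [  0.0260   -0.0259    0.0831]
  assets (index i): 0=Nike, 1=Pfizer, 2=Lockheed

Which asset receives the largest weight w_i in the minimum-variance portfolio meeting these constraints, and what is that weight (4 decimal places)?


u=Σ⁻¹μ = [0.6797  2.6589  1.6991]
v=Σ⁻¹𝟙 = [9.5631  22.4899  16.0511]
a=μᵀu=0.546157  b=𝟙ᵀu=5.037703  c=𝟙ᵀv=48.104092  D=ac−b²=0.893919
λ₁=(c·0.117−b)/D = (48.104092·0.117−5.037703)/0.893919 = 0.660547
λ₂=(a−b·0.117)/D = (0.546157−5.037703·0.117)/0.893919 = -0.048388
w* = 0.660547·u + -0.048388·v:
  w_0 = 0.660547·0.6797 + -0.048388·9.5631 = -0.0138  (Nike)
  w_1 = 0.660547·2.6589 + -0.048388·22.4899 = 0.6681  (Pfizer)
  w_2 = 0.660547·1.6991 + -0.048388·16.0511 = 0.3457  (Lockheed)
Σw_i=1.0000  μᵀw=0.1170
σ²=wᵀΣw=λ₁·μ_p+λ₂ = 0.660547·0.117 + -0.048388 = 0.028896 ≈ 0.0289

Pfizer (0.6681)


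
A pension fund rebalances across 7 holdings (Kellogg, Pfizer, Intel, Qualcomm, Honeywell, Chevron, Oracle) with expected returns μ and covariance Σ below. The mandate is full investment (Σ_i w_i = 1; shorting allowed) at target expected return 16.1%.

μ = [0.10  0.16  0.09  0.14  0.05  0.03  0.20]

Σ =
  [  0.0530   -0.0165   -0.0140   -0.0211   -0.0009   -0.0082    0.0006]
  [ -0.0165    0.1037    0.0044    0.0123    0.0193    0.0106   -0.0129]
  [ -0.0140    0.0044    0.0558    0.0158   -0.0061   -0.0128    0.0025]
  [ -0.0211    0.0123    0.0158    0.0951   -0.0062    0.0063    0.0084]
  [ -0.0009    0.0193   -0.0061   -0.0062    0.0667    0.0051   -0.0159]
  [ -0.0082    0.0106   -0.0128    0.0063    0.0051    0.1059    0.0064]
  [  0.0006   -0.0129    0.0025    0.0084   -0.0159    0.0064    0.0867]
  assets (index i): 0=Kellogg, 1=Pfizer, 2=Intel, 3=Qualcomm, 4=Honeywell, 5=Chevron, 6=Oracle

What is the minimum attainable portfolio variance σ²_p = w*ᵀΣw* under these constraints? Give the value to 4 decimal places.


g=Σ⁻¹μ = [3.6738  1.9298  2.0349  1.5283  1.1522  0.3201  2.5495]
h=Σ⁻¹𝟙 = [35.8179  9.7615  26.9517  11.9505  18.4725  12.0926  13.2986]
a=μᵀg=1.650350  b=𝟙ᵀg=13.188475  c=𝟙ᵀh=128.345258  D=ac−b²=37.878797
λ₁=(c·0.161−b)/D = (128.345258·0.161−13.188475)/37.878797 = 0.197343
λ₂=(a−b·0.161)/D = (1.650350−13.188475·0.161)/37.878797 = -0.012487
w* = 0.197343·g + -0.012487·h:
  w_0 = 0.197343·3.6738 + -0.012487·35.8179 = 0.2777  (Kellogg)
  w_1 = 0.197343·1.9298 + -0.012487·9.7615 = 0.2589  (Pfizer)
  w_2 = 0.197343·2.0349 + -0.012487·26.9517 = 0.0650  (Intel)
  w_3 = 0.197343·1.5283 + -0.012487·11.9505 = 0.1524  (Qualcomm)
  w_4 = 0.197343·1.1522 + -0.012487·18.4725 = -0.0033  (Honeywell)
  w_5 = 0.197343·0.3201 + -0.012487·12.0926 = -0.0878  (Chevron)
  w_6 = 0.197343·2.5495 + -0.012487·13.2986 = 0.3371  (Oracle)
Σw_i=1.0000  μᵀw=0.1610
σ²=wᵀΣw=λ₁·μ_p+λ₂ = 0.197343·0.161 + -0.012487 = 0.019285 ≈ 0.0193

0.0193


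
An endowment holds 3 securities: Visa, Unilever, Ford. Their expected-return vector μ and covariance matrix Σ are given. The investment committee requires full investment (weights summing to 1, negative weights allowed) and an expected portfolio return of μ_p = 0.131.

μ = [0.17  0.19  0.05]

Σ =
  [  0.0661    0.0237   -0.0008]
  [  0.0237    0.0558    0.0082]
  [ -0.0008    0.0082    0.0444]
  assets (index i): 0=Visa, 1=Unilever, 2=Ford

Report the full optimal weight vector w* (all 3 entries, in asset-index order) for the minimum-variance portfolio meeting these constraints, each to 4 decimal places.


p=Σ⁻¹μ = [1.6452  2.6071  0.6743]
q=Σ⁻¹𝟙 = [11.8658  9.8063  20.9252]
a=μᵀp=0.808762  b=𝟙ᵀp=4.926653  c=𝟙ᵀq=42.597385  D=ac−b²=10.179222
λ₁=(c·0.131−b)/D = (42.597385·0.131−4.926653)/10.179222 = 0.064210
λ₂=(a−b·0.131)/D = (0.808762−4.926653·0.131)/10.179222 = 0.016049
w* = 0.064210·p + 0.016049·q:
  w_0 = 0.064210·1.6452 + 0.016049·11.8658 = 0.2961  (Visa)
  w_1 = 0.064210·2.6071 + 0.016049·9.8063 = 0.3248  (Unilever)
  w_2 = 0.064210·0.6743 + 0.016049·20.9252 = 0.3791  (Ford)
Σw_i=1.0000  μᵀw=0.1310
σ²=wᵀΣw=λ₁·μ_p+λ₂ = 0.064210·0.131 + 0.016049 = 0.024461 ≈ 0.0245

0.2961  0.3248  0.3791


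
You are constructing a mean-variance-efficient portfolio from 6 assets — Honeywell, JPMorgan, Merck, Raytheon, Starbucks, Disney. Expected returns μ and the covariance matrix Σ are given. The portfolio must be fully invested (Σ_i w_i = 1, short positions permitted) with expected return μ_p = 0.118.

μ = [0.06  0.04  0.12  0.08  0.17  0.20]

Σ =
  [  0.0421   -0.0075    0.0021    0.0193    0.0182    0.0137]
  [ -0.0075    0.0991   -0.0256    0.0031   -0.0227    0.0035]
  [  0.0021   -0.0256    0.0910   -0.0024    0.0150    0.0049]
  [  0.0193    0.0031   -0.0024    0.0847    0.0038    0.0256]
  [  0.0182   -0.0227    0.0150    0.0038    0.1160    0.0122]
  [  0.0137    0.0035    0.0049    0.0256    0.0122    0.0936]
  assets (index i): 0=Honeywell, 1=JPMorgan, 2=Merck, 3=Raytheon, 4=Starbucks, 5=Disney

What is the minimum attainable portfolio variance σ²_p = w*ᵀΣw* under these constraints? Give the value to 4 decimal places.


0.0183

x=Σ⁻¹μ = [0.2902  0.9753  1.2941  0.2955  1.2502  1.7463]
y=Σ⁻¹𝟙 = [19.2582  16.2991  14.0092  5.6822  6.3557  4.1396]
a=μᵀx=0.797138  b=𝟙ᵀx=5.851518  c=𝟙ᵀy=65.743984  D=ac−b²=18.166756
λ₁=(c·0.118−b)/D = (65.743984·0.118−5.851518)/18.166756 = 0.104932
λ₂=(a−b·0.118)/D = (0.797138−5.851518·0.118)/18.166756 = 0.005871
w* = 0.104932·x + 0.005871·y:
  w_0 = 0.104932·0.2902 + 0.005871·19.2582 = 0.1435  (Honeywell)
  w_1 = 0.104932·0.9753 + 0.005871·16.2991 = 0.1980  (JPMorgan)
  w_2 = 0.104932·1.2941 + 0.005871·14.0092 = 0.2180  (Merck)
  w_3 = 0.104932·0.2955 + 0.005871·5.6822 = 0.0644  (Raytheon)
  w_4 = 0.104932·1.2502 + 0.005871·6.3557 = 0.1685  (Starbucks)
  w_5 = 0.104932·1.7463 + 0.005871·4.1396 = 0.2075  (Disney)
Σw_i=1.0000  μᵀw=0.1180
σ²=wᵀΣw=λ₁·μ_p+λ₂ = 0.104932·0.118 + 0.005871 = 0.018253 ≈ 0.0183


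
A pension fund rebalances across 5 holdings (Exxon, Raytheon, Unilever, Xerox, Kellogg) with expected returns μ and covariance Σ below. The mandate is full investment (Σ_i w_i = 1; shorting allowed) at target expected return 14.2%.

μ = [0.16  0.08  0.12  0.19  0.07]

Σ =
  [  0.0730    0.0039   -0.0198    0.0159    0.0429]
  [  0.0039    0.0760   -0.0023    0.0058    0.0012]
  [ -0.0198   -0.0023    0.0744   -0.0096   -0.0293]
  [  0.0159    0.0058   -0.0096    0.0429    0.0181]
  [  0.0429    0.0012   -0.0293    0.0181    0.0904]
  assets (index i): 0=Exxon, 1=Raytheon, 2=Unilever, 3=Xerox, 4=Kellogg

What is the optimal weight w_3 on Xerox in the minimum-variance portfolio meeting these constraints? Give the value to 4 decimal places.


0.3417

p=Σ⁻¹μ = [2.0708  0.7058  2.6517  4.2474  -0.2087]
q=Σ⁻¹𝟙 = [9.1170  11.7549  22.6776  19.1578  10.0937]
a=μᵀp=1.498397  b=𝟙ᵀp=9.466974  c=𝟙ᵀq=72.801073  D=ac−b²=19.461324
λ₁=(c·0.142−b)/D = (72.801073·0.142−9.466974)/19.461324 = 0.044744
λ₂=(a−b·0.142)/D = (1.498397−9.466974·0.142)/19.461324 = 0.007918
w* = 0.044744·p + 0.007918·q:
  w_0 = 0.044744·2.0708 + 0.007918·9.1170 = 0.1648  (Exxon)
  w_1 = 0.044744·0.7058 + 0.007918·11.7549 = 0.1246  (Raytheon)
  w_2 = 0.044744·2.6517 + 0.007918·22.6776 = 0.2982  (Unilever)
  w_3 = 0.044744·4.2474 + 0.007918·19.1578 = 0.3417  (Xerox)
  w_4 = 0.044744·-0.2087 + 0.007918·10.0937 = 0.0706  (Kellogg)
Σw_i=1.0000  μᵀw=0.1420
σ²=wᵀΣw=λ₁·μ_p+λ₂ = 0.044744·0.142 + 0.007918 = 0.014271 ≈ 0.0143
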